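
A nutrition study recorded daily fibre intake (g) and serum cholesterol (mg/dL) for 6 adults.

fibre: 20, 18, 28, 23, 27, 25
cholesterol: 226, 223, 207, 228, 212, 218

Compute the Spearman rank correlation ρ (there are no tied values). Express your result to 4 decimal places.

Rank fibre: 2, 1, 6, 3, 5, 4
Rank cholesterol: 5, 4, 1, 6, 2, 3
d = rank(fibre) − rank(cholesterol): -3, -3, 5, -3, 3, 1; Σd² = 62
ρ = 1 − 6Σd² / [n(n²−1)] = 1 − 6×62 / (6×35) = 1 − 372/210 ≈ -0.7714

-0.7714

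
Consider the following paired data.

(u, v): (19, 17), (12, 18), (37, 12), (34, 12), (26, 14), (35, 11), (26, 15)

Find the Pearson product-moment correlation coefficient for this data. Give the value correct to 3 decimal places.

-0.973

n = 7, Σu = 189, Σv = 99, Σu² = 5607, Σv² = 1443, Σuv = 2530
nΣuv − ΣuΣv = 17710 − 18711 = -1001
nΣu² − (Σu)² = 39249 − 35721 = 3528; nΣv² − (Σv)² = 10101 − 9801 = 300
r = -1001 / √(3528 × 300) = -1001 / 1028.7857 ≈ -0.973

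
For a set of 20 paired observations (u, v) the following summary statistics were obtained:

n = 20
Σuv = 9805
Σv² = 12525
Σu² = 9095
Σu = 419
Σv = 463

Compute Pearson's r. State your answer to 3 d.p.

r = (nΣuv − ΣuΣv) / √[(nΣu² − (Σu)²)(nΣv² − (Σv)²)]
Numerator: 20×9805 − 419×463 = 2103
Denominator: √[(181900 − 175561)(250500 − 214369)] = √[6339 × 36131] = 15133.8828
r = 2103 / 15133.8828 ≈ 0.139

0.139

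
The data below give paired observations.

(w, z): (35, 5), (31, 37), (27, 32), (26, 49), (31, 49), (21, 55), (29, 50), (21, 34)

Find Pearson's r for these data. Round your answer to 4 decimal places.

n = 8, Σw = 221, Σz = 311, Σw² = 6275, Σz² = 13901, Σwz = 8298
nΣwz − ΣwΣz = 66384 − 68731 = -2347
nΣw² − (Σw)² = 50200 − 48841 = 1359; nΣz² − (Σz)² = 111208 − 96721 = 14487
r = -2347 / √(1359 × 14487) = -2347 / 4437.0974 ≈ -0.5289

-0.5289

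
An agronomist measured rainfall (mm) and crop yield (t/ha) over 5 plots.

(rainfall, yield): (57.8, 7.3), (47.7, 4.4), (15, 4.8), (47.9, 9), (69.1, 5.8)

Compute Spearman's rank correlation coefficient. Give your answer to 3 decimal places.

0.500

Rank rainfall: 4, 2, 1, 3, 5
Rank yield: 4, 1, 2, 5, 3
d = rank(rainfall) − rank(yield): 0, 1, -1, -2, 2; Σd² = 10
ρ = 1 − 6Σd² / [n(n²−1)] = 1 − 6×10 / (5×24) = 1 − 60/120 ≈ 0.500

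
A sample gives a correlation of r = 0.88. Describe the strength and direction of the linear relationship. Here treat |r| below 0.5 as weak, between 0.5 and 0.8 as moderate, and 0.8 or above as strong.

strong positive

r = 0.88 > 0 so the relationship is positive.
|r| = 0.88, which falls in the strong range.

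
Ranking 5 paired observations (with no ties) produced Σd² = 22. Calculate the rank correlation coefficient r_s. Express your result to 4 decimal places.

-0.1000

ρ = 1 − 6Σd² / [n(n²−1)] = 1 − 6×22 / (5×24)
  = 1 − 132/120 = 1 − 1.10000 ≈ -0.1000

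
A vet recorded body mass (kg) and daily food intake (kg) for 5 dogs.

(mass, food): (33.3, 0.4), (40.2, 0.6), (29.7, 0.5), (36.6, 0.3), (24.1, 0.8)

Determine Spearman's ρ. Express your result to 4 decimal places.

-0.4000

Rank mass: 3, 5, 2, 4, 1
Rank food: 2, 4, 3, 1, 5
d = rank(mass) − rank(food): 1, 1, -1, 3, -4; Σd² = 28
ρ = 1 − 6Σd² / [n(n²−1)] = 1 − 6×28 / (5×24) = 1 − 168/120 ≈ -0.4000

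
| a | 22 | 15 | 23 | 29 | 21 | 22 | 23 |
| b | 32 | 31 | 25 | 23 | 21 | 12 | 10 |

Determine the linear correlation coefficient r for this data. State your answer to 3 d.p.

n = 7, Σa = 155, Σb = 154, Σa² = 3533, Σb² = 3824, Σab = 3346
nΣab − ΣaΣb = 23422 − 23870 = -448
nΣa² − (Σa)² = 24731 − 24025 = 706; nΣb² − (Σb)² = 26768 − 23716 = 3052
r = -448 / √(706 × 3052) = -448 / 1467.8937 ≈ -0.305

-0.305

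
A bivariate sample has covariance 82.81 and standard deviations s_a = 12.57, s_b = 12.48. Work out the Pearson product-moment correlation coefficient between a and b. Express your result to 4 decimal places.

0.5279

r = Cov(a,b) / (s_a · s_b) = 82.81 / (12.57 × 12.48)
  = 82.81 / 156.8736 ≈ 0.5279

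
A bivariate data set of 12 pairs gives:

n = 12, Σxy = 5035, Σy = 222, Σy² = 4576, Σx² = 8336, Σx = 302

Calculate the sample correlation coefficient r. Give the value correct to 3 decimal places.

r = (nΣxy − ΣxΣy) / √[(nΣx² − (Σx)²)(nΣy² − (Σy)²)]
Numerator: 12×5035 − 302×222 = -6624
Denominator: √[(100032 − 91204)(54912 − 49284)] = √[8828 × 5628] = 7048.6867
r = -6624 / 7048.6867 ≈ -0.940

-0.940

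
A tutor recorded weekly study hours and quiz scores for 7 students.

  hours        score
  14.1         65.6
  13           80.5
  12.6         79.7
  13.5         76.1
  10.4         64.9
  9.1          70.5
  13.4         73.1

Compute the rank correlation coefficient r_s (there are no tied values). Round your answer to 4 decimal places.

Rank hours: 7, 4, 3, 6, 2, 1, 5
Rank score: 2, 7, 6, 5, 1, 3, 4
d = rank(hours) − rank(score): 5, -3, -3, 1, 1, -2, 1; Σd² = 50
ρ = 1 − 6Σd² / [n(n²−1)] = 1 − 6×50 / (7×48) = 1 − 300/336 ≈ 0.1071

0.1071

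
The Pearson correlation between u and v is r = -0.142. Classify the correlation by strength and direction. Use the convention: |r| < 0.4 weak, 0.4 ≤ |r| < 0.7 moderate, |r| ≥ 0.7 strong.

weak negative

r = -0.142 < 0 so the relationship is negative.
|r| = 0.142, which falls in the weak range.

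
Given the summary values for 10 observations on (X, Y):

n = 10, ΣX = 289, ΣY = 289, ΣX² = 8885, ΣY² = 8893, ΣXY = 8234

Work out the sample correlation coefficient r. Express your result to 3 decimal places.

r = (nΣXY − ΣXΣY) / √[(nΣX² − (ΣX)²)(nΣY² − (ΣY)²)]
Numerator: 10×8234 − 289×289 = -1181
Denominator: √[(88850 − 83521)(88930 − 83521)] = √[5329 × 5409] = 5368.8510
r = -1181 / 5368.8510 ≈ -0.220

-0.220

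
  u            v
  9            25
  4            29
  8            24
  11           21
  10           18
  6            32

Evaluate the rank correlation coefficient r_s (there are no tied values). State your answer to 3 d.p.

-0.829

Rank u: 4, 1, 3, 6, 5, 2
Rank v: 4, 5, 3, 2, 1, 6
d = rank(u) − rank(v): 0, -4, 0, 4, 4, -4; Σd² = 64
ρ = 1 − 6Σd² / [n(n²−1)] = 1 − 6×64 / (6×35) = 1 − 384/210 ≈ -0.829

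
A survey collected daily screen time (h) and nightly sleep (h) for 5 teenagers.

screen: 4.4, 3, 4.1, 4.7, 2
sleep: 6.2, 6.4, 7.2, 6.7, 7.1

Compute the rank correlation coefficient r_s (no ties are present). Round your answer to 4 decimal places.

Rank screen: 4, 2, 3, 5, 1
Rank sleep: 1, 2, 5, 3, 4
d = rank(screen) − rank(sleep): 3, 0, -2, 2, -3; Σd² = 26
ρ = 1 − 6Σd² / [n(n²−1)] = 1 − 6×26 / (5×24) = 1 − 156/120 ≈ -0.3000

-0.3000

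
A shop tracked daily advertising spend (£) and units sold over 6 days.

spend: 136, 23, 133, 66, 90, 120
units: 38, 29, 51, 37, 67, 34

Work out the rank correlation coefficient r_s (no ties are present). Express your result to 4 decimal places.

Rank spend: 6, 1, 5, 2, 3, 4
Rank units: 4, 1, 5, 3, 6, 2
d = rank(spend) − rank(units): 2, 0, 0, -1, -3, 2; Σd² = 18
ρ = 1 − 6Σd² / [n(n²−1)] = 1 − 6×18 / (6×35) = 1 − 108/210 ≈ 0.4857

0.4857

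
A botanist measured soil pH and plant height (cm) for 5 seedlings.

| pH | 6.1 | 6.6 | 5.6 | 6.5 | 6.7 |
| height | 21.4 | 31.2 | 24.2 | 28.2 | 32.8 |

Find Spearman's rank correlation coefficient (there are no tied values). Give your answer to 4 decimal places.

0.9000

Rank pH: 2, 4, 1, 3, 5
Rank height: 1, 4, 2, 3, 5
d = rank(pH) − rank(height): 1, 0, -1, 0, 0; Σd² = 2
ρ = 1 − 6Σd² / [n(n²−1)] = 1 − 6×2 / (5×24) = 1 − 12/120 ≈ 0.9000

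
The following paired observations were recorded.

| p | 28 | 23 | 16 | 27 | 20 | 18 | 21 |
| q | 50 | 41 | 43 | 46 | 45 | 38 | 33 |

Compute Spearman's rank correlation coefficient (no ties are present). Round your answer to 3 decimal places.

Rank p: 7, 5, 1, 6, 3, 2, 4
Rank q: 7, 3, 4, 6, 5, 2, 1
d = rank(p) − rank(q): 0, 2, -3, 0, -2, 0, 3; Σd² = 26
ρ = 1 − 6Σd² / [n(n²−1)] = 1 − 6×26 / (7×48) = 1 − 156/336 ≈ 0.536

0.536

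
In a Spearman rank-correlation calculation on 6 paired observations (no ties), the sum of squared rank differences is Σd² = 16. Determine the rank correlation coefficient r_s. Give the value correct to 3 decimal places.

ρ = 1 − 6Σd² / [n(n²−1)] = 1 − 6×16 / (6×35)
  = 1 − 96/210 = 1 − 0.4571 ≈ 0.543

0.543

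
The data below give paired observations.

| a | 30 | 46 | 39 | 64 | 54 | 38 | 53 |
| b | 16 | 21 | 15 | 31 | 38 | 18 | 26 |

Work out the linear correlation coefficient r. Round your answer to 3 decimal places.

0.828

n = 7, Σa = 324, Σb = 165, Σa² = 15802, Σb² = 4327, Σab = 8129
nΣab − ΣaΣb = 56903 − 53460 = 3443
nΣa² − (Σa)² = 110614 − 104976 = 5638; nΣb² − (Σb)² = 30289 − 27225 = 3064
r = 3443 / √(5638 × 3064) = 3443 / 4156.3003 ≈ 0.828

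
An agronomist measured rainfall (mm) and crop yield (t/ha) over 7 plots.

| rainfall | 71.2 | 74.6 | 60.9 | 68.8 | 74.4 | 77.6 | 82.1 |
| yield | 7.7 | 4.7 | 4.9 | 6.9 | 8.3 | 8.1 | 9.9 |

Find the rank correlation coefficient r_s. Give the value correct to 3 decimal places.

0.571

Rank rainfall: 3, 5, 1, 2, 4, 6, 7
Rank yield: 4, 1, 2, 3, 6, 5, 7
d = rank(rainfall) − rank(yield): -1, 4, -1, -1, -2, 1, 0; Σd² = 24
ρ = 1 − 6Σd² / [n(n²−1)] = 1 − 6×24 / (7×48) = 1 − 144/336 ≈ 0.571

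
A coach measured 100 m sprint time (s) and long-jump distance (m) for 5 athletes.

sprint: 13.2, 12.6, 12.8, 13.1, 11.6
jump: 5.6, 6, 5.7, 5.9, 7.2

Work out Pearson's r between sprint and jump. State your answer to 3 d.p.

-0.954

n = 5, Σx = 63.3, Σy = 30.4, Σx² = 803.01, Σy² = 186.5, Σxy = 383.29
nΣxy − ΣxΣy = 1916.45 − 1924.32 = -7.87
nΣx² − (Σx)² = 4015.05 − 4006.89 = 8.16; nΣy² − (Σy)² = 932.5 − 924.16 = 8.34
r = -7.87 / √(8.16 × 8.34) = -7.87 / 8.2495 ≈ -0.954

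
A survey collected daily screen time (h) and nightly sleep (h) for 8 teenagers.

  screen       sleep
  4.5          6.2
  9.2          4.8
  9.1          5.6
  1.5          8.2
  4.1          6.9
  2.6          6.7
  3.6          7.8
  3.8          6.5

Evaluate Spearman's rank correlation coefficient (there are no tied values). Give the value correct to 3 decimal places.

-0.881

Rank screen: 6, 8, 7, 1, 5, 2, 3, 4
Rank sleep: 3, 1, 2, 8, 6, 5, 7, 4
d = rank(screen) − rank(sleep): 3, 7, 5, -7, -1, -3, -4, 0; Σd² = 158
ρ = 1 − 6Σd² / [n(n²−1)] = 1 − 6×158 / (8×63) = 1 − 948/504 ≈ -0.881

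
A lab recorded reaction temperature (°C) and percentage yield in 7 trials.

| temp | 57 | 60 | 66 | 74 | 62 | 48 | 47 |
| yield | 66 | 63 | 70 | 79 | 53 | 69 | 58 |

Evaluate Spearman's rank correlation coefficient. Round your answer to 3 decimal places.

0.500

Rank temp: 3, 4, 6, 7, 5, 2, 1
Rank yield: 4, 3, 6, 7, 1, 5, 2
d = rank(temp) − rank(yield): -1, 1, 0, 0, 4, -3, -1; Σd² = 28
ρ = 1 − 6Σd² / [n(n²−1)] = 1 − 6×28 / (7×48) = 1 − 168/336 ≈ 0.500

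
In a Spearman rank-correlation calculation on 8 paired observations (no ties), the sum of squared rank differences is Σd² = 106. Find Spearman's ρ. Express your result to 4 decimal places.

-0.2619

ρ = 1 − 6Σd² / [n(n²−1)] = 1 − 6×106 / (8×63)
  = 1 − 636/504 = 1 − 1.26190 ≈ -0.2619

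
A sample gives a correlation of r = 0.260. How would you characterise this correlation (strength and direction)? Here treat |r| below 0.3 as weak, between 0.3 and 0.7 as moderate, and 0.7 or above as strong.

weak positive

r = 0.260 > 0 so the relationship is positive.
|r| = 0.260, which falls in the weak range.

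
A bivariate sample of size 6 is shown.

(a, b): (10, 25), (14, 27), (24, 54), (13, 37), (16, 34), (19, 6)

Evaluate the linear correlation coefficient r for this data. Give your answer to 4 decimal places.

0.3458

n = 6, Σa = 96, Σb = 183, Σa² = 1658, Σb² = 6831, Σab = 3063
nΣab − ΣaΣb = 18378 − 17568 = 810
nΣa² − (Σa)² = 9948 − 9216 = 732; nΣb² − (Σb)² = 40986 − 33489 = 7497
r = 810 / √(732 × 7497) = 810 / 2342.6062 ≈ 0.3458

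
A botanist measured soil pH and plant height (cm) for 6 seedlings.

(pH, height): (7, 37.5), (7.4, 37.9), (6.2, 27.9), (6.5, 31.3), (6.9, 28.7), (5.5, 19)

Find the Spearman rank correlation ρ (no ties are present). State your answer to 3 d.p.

0.943

Rank pH: 5, 6, 2, 3, 4, 1
Rank height: 5, 6, 2, 4, 3, 1
d = rank(pH) − rank(height): 0, 0, 0, -1, 1, 0; Σd² = 2
ρ = 1 − 6Σd² / [n(n²−1)] = 1 − 6×2 / (6×35) = 1 − 12/210 ≈ 0.943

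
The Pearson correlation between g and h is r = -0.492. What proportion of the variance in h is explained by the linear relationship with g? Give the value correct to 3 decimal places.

r² = (-0.492)² = 0.242

0.242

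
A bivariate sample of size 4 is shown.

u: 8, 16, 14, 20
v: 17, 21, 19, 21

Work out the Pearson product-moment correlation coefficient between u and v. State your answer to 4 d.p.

n = 4, Σu = 58, Σv = 78, Σu² = 916, Σv² = 1532, Σuv = 1158
nΣuv − ΣuΣv = 4632 − 4524 = 108
nΣu² − (Σu)² = 3664 − 3364 = 300; nΣv² − (Σv)² = 6128 − 6084 = 44
r = 108 / √(300 × 44) = 108 / 114.8913 ≈ 0.9400

0.9400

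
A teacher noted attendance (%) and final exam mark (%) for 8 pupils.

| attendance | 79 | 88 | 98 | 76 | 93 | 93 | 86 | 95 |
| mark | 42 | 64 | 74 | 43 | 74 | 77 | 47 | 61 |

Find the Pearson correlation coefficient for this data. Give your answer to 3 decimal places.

0.873

n = 8, Σx = 708, Σy = 482, Σx² = 63084, Σy² = 30520, Σxy = 43350
nΣxy − ΣxΣy = 346800 − 341256 = 5544
nΣx² − (Σx)² = 504672 − 501264 = 3408; nΣy² − (Σy)² = 244160 − 232324 = 11836
r = 5544 / √(3408 × 11836) = 5544 / 6351.1486 ≈ 0.873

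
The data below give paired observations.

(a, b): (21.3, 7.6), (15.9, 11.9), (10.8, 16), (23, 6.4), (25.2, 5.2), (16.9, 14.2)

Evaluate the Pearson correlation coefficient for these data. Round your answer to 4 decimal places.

-0.9616

n = 6, Σa = 113.1, Σb = 61.3, Σa² = 2272.79, Σb² = 725.01, Σab = 1042.11
nΣab − ΣaΣb = 6252.66 − 6933.03 = -680.37
nΣa² − (Σa)² = 13636.74 − 12791.61 = 845.13; nΣb² − (Σb)² = 4350.06 − 3757.69 = 592.37
r = -680.37 / √(845.13 × 592.37) = -680.37 / 707.5519 ≈ -0.9616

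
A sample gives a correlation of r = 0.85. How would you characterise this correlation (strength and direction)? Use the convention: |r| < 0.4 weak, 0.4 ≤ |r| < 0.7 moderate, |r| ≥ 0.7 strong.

strong positive

r = 0.85 > 0 so the relationship is positive.
|r| = 0.85, which falls in the strong range.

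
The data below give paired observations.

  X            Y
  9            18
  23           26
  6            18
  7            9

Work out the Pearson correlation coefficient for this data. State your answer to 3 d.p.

0.800

n = 4, ΣX = 45, ΣY = 71, ΣX² = 695, ΣY² = 1405, ΣXY = 931
nΣXY − ΣXΣY = 3724 − 3195 = 529
nΣX² − (ΣX)² = 2780 − 2025 = 755; nΣY² − (ΣY)² = 5620 − 5041 = 579
r = 529 / √(755 × 579) = 529 / 661.1694 ≈ 0.800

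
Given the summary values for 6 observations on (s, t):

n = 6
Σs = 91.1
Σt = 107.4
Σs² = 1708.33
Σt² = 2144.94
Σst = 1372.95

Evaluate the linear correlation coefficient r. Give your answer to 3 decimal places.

r = (nΣst − ΣsΣt) / √[(nΣs² − (Σs)²)(nΣt² − (Σt)²)]
Numerator: 6×1372.95 − 91.1×107.4 = -1546.44
Denominator: √[(10249.98 − 8299.21)(12869.64 − 11534.76)] = √[1950.77 × 1334.88] = 1613.7050
r = -1546.44 / 1613.7050 ≈ -0.958

-0.958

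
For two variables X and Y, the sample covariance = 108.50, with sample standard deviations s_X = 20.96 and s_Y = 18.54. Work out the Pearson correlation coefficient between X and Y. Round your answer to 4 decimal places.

0.2792

r = Cov(X,Y) / (s_X · s_Y) = 108.50 / (20.96 × 18.54)
  = 108.50 / 388.5984 ≈ 0.2792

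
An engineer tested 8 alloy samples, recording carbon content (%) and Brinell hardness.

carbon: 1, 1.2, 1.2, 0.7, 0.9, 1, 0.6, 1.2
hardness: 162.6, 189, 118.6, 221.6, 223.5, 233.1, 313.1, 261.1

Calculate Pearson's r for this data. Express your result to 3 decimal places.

-0.593

n = 8, Σx = 7.8, Σy = 1722.6, Σx² = 7.98, Σy² = 395824.96, Σxy = 1622.27
nΣxy − ΣxΣy = 12978.16 − 13436.28 = -458.12
nΣx² − (Σx)² = 63.84 − 60.84 = 3; nΣy² − (Σy)² = 3166599.68 − 2967350.76 = 199248.92
r = -458.12 / √(3 × 199248.92) = -458.12 / 773.1408 ≈ -0.593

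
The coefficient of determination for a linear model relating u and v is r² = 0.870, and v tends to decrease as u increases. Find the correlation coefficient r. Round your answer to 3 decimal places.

|r| = √0.870 = 0.933
The association is negative, so r = −0.933.

-0.933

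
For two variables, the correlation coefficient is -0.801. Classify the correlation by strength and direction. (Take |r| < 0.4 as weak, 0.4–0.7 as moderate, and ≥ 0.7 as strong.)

strong negative

r = -0.801 < 0 so the relationship is negative.
|r| = 0.801, which falls in the strong range.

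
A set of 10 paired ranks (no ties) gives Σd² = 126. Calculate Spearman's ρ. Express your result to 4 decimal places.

ρ = 1 − 6Σd² / [n(n²−1)] = 1 − 6×126 / (10×99)
  = 1 − 756/990 = 1 − 0.76364 ≈ 0.2364

0.2364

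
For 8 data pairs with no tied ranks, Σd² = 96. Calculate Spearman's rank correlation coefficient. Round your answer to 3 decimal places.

-0.143

ρ = 1 − 6Σd² / [n(n²−1)] = 1 − 6×96 / (8×63)
  = 1 − 576/504 = 1 − 1.1429 ≈ -0.143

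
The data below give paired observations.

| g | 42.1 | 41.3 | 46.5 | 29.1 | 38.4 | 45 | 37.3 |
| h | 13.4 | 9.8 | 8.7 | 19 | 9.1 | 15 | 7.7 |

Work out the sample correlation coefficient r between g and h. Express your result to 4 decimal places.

-0.4623

n = 7, Σg = 279.7, Σh = 82.7, Σg² = 11378.01, Σh² = 1079.39, Σgh = 3237.98
nΣgh − ΣgΣh = 22665.86 − 23131.19 = -465.33
nΣg² − (Σg)² = 79646.07 − 78232.09 = 1413.98; nΣh² − (Σh)² = 7555.73 − 6839.29 = 716.44
r = -465.33 / √(1413.98 × 716.44) = -465.33 / 1006.4948 ≈ -0.4623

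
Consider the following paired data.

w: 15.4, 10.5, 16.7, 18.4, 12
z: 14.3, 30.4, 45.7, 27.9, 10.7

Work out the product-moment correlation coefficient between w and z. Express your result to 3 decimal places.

n = 5, Σw = 73, Σz = 129, Σw² = 1108.86, Σz² = 4110.04, Σwz = 1944.37
nΣwz − ΣwΣz = 9721.85 − 9417 = 304.85
nΣw² − (Σw)² = 5544.3 − 5329 = 215.3; nΣz² − (Σz)² = 20550.2 − 16641 = 3909.2
r = 304.85 / √(215.3 × 3909.2) = 304.85 / 917.4153 ≈ 0.332

0.332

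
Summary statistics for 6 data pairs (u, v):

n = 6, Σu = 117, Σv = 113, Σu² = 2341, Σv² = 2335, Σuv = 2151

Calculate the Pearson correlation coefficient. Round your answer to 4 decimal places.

r = (nΣuv − ΣuΣv) / √[(nΣu² − (Σu)²)(nΣv² − (Σv)²)]
Numerator: 6×2151 − 117×113 = -315
Denominator: √[(14046 − 13689)(14010 − 12769)] = √[357 × 1241] = 665.6102
r = -315 / 665.6102 ≈ -0.4732

-0.4732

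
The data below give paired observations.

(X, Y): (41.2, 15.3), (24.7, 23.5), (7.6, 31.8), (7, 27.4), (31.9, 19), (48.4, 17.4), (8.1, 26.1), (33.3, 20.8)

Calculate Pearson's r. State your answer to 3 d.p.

n = 8, ΣX = 202.2, ΣY = 181.3, ΣX² = 6948.96, ΣY² = 4325.95, ΣXY = 3996.6
nΣXY − ΣXΣY = 31972.8 − 36658.86 = -4686.06
nΣX² − (ΣX)² = 55591.68 − 40884.84 = 14706.84; nΣY² − (ΣY)² = 34607.6 − 32869.69 = 1737.91
r = -4686.06 / √(14706.84 × 1737.91) = -4686.06 / 5055.6072 ≈ -0.927

-0.927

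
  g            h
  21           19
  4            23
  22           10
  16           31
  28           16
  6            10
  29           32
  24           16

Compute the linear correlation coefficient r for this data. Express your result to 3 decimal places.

0.148

n = 8, Σg = 150, Σh = 157, Σg² = 3434, Σh² = 3587, Σgh = 3027
nΣgh − ΣgΣh = 24216 − 23550 = 666
nΣg² − (Σg)² = 27472 − 22500 = 4972; nΣh² − (Σh)² = 28696 − 24649 = 4047
r = 666 / √(4972 × 4047) = 666 / 4485.7200 ≈ 0.148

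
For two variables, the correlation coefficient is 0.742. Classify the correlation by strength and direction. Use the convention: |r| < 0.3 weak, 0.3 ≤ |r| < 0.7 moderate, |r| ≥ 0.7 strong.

r = 0.742 > 0 so the relationship is positive.
|r| = 0.742, which falls in the strong range.

strong positive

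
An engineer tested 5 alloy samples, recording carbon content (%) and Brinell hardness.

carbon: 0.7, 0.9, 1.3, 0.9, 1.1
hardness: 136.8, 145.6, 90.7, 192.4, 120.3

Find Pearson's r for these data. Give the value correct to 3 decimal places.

n = 5, Σx = 4.9, Σy = 685.8, Σx² = 5.01, Σy² = 99629.94, Σxy = 650.2
nΣxy − ΣxΣy = 3251 − 3360.42 = -109.42
nΣx² − (Σx)² = 25.05 − 24.01 = 1.04; nΣy² − (Σy)² = 498149.7 − 470321.64 = 27828.06
r = -109.42 / √(1.04 × 27828.06) = -109.42 / 170.1211 ≈ -0.643

-0.643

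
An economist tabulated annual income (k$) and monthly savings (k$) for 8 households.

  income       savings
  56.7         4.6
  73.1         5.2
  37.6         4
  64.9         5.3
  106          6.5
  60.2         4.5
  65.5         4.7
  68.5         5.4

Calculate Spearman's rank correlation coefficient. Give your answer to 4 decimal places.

Rank income: 2, 7, 1, 4, 8, 3, 5, 6
Rank savings: 3, 5, 1, 6, 8, 2, 4, 7
d = rank(income) − rank(savings): -1, 2, 0, -2, 0, 1, 1, -1; Σd² = 12
ρ = 1 − 6Σd² / [n(n²−1)] = 1 − 6×12 / (8×63) = 1 − 72/504 ≈ 0.8571

0.8571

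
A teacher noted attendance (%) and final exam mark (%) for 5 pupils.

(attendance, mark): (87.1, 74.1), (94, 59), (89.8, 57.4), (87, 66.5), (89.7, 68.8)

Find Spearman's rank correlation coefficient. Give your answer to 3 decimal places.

Rank attendance: 2, 5, 4, 1, 3
Rank mark: 5, 2, 1, 3, 4
d = rank(attendance) − rank(mark): -3, 3, 3, -2, -1; Σd² = 32
ρ = 1 − 6Σd² / [n(n²−1)] = 1 − 6×32 / (5×24) = 1 − 192/120 ≈ -0.600

-0.600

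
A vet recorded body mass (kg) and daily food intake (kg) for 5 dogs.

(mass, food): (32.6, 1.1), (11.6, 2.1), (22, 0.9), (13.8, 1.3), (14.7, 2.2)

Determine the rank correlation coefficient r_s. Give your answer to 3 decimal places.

Rank mass: 5, 1, 4, 2, 3
Rank food: 2, 4, 1, 3, 5
d = rank(mass) − rank(food): 3, -3, 3, -1, -2; Σd² = 32
ρ = 1 − 6Σd² / [n(n²−1)] = 1 − 6×32 / (5×24) = 1 − 192/120 ≈ -0.600

-0.600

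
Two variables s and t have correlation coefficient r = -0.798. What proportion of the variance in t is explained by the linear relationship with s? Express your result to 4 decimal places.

0.6368

r² = (-0.798)² = 0.6368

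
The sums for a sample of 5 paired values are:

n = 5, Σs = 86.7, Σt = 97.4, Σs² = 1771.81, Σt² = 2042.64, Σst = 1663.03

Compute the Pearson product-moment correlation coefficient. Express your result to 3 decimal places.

-0.131

r = (nΣst − ΣsΣt) / √[(nΣs² − (Σs)²)(nΣt² − (Σt)²)]
Numerator: 5×1663.03 − 86.7×97.4 = -129.43
Denominator: √[(8859.05 − 7516.89)(10213.2 − 9486.76)] = √[1342.16 × 726.44] = 987.4202
r = -129.43 / 987.4202 ≈ -0.131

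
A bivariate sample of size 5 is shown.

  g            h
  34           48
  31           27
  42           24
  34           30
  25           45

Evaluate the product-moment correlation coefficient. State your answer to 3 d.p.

-0.576

n = 5, Σg = 166, Σh = 174, Σg² = 5662, Σh² = 6534, Σgh = 5622
nΣgh − ΣgΣh = 28110 − 28884 = -774
nΣg² − (Σg)² = 28310 − 27556 = 754; nΣh² − (Σh)² = 32670 − 30276 = 2394
r = -774 / √(754 × 2394) = -774 / 1343.5312 ≈ -0.576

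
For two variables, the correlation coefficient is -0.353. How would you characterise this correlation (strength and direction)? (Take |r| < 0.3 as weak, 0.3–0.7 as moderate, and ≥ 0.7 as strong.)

r = -0.353 < 0 so the relationship is negative.
|r| = 0.353, which falls in the moderate range.

moderate negative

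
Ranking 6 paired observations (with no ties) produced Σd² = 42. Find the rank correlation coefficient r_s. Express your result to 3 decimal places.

ρ = 1 − 6Σd² / [n(n²−1)] = 1 − 6×42 / (6×35)
  = 1 − 252/210 = 1 − 1.2000 ≈ -0.200

-0.200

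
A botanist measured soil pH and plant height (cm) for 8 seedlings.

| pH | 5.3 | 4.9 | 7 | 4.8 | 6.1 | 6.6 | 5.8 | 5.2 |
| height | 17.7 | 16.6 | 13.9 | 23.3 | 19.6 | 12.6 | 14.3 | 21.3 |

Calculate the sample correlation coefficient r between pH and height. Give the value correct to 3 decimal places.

n = 8, Σx = 45.7, Σy = 139.3, Σx² = 265.59, Σy² = 2526.05, Σxy = 780.71
nΣxy − ΣxΣy = 6245.68 − 6366.01 = -120.33
nΣx² − (Σx)² = 2124.72 − 2088.49 = 36.23; nΣy² − (Σy)² = 20208.4 − 19404.49 = 803.91
r = -120.33 / √(36.23 × 803.91) = -120.33 / 170.6624 ≈ -0.705

-0.705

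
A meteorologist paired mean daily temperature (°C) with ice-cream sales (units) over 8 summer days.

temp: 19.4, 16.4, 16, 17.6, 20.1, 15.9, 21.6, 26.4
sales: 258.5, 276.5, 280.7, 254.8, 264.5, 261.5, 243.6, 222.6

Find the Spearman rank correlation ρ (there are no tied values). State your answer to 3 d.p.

Rank temp: 5, 3, 2, 4, 6, 1, 7, 8
Rank sales: 4, 7, 8, 3, 6, 5, 2, 1
d = rank(temp) − rank(sales): 1, -4, -6, 1, 0, -4, 5, 7; Σd² = 144
ρ = 1 − 6Σd² / [n(n²−1)] = 1 − 6×144 / (8×63) = 1 − 864/504 ≈ -0.714

-0.714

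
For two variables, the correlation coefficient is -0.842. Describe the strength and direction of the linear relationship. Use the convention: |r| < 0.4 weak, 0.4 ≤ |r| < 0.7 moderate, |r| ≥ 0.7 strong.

strong negative

r = -0.842 < 0 so the relationship is negative.
|r| = 0.842, which falls in the strong range.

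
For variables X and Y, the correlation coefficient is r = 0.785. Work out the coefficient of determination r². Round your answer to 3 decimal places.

r² = (0.785)² = 0.616

0.616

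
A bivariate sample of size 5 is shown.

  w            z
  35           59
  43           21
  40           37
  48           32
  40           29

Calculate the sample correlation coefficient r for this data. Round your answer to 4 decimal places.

-0.6952

n = 5, Σw = 206, Σz = 178, Σw² = 8578, Σz² = 7156, Σwz = 7144
nΣwz − ΣwΣz = 35720 − 36668 = -948
nΣw² − (Σw)² = 42890 − 42436 = 454; nΣz² − (Σz)² = 35780 − 31684 = 4096
r = -948 / √(454 × 4096) = -948 / 1363.6656 ≈ -0.6952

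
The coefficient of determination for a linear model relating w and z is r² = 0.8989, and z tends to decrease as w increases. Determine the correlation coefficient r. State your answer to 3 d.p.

|r| = √0.8989 = 0.948
The association is negative, so r = −0.948.

-0.948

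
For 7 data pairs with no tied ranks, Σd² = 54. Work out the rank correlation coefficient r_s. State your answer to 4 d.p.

0.0357

ρ = 1 − 6Σd² / [n(n²−1)] = 1 − 6×54 / (7×48)
  = 1 − 324/336 = 1 − 0.96429 ≈ 0.0357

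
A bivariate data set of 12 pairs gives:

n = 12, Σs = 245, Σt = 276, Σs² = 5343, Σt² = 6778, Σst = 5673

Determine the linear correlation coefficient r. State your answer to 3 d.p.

0.099

r = (nΣst − ΣsΣt) / √[(nΣs² − (Σs)²)(nΣt² − (Σt)²)]
Numerator: 12×5673 − 245×276 = 456
Denominator: √[(64116 − 60025)(81336 − 76176)] = √[4091 × 5160] = 4594.5141
r = 456 / 4594.5141 ≈ 0.099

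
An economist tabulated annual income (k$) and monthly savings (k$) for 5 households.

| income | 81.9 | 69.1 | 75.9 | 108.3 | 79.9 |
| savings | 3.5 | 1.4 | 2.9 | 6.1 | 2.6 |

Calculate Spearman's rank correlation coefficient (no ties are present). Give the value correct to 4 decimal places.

0.9000

Rank income: 4, 1, 2, 5, 3
Rank savings: 4, 1, 3, 5, 2
d = rank(income) − rank(savings): 0, 0, -1, 0, 1; Σd² = 2
ρ = 1 − 6Σd² / [n(n²−1)] = 1 − 6×2 / (5×24) = 1 − 12/120 ≈ 0.9000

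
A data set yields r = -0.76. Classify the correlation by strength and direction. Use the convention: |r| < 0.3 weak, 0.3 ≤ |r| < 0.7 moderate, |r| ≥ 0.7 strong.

strong negative

r = -0.76 < 0 so the relationship is negative.
|r| = 0.76, which falls in the strong range.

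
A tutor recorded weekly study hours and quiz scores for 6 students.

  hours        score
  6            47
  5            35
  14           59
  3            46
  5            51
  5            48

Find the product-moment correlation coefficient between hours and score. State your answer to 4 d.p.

0.6924

n = 6, Σx = 38, Σy = 286, Σx² = 316, Σy² = 13936, Σxy = 1916
nΣxy − ΣxΣy = 11496 − 10868 = 628
nΣx² − (Σx)² = 1896 − 1444 = 452; nΣy² − (Σy)² = 83616 − 81796 = 1820
r = 628 / √(452 × 1820) = 628 / 906.9950 ≈ 0.6924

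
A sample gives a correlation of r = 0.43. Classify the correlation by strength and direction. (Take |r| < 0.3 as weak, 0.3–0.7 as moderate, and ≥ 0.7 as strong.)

moderate positive

r = 0.43 > 0 so the relationship is positive.
|r| = 0.43, which falls in the moderate range.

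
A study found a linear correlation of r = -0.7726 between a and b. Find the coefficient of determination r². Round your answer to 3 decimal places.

r² = (-0.7726)² = 0.597

0.597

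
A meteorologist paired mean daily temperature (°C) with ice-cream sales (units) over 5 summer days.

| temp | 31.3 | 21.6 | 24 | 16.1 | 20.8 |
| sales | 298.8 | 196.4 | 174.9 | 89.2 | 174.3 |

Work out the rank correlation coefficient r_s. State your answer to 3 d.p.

0.900

Rank temp: 5, 3, 4, 1, 2
Rank sales: 5, 4, 3, 1, 2
d = rank(temp) − rank(sales): 0, -1, 1, 0, 0; Σd² = 2
ρ = 1 − 6Σd² / [n(n²−1)] = 1 − 6×2 / (5×24) = 1 − 12/120 ≈ 0.900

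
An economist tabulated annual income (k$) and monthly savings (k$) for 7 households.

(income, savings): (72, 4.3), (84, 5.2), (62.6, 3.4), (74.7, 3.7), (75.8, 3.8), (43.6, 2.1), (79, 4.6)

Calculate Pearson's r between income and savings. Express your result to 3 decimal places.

0.939

n = 7, Σx = 491.7, Σy = 27.1, Σx² = 35626.45, Σy² = 110.79, Σxy = 1978.63
nΣxy − ΣxΣy = 13850.41 − 13325.07 = 525.34
nΣx² − (Σx)² = 249385.15 − 241768.89 = 7616.26; nΣy² − (Σy)² = 775.53 − 734.41 = 41.12
r = 525.34 / √(7616.26 × 41.12) = 525.34 / 559.6254 ≈ 0.939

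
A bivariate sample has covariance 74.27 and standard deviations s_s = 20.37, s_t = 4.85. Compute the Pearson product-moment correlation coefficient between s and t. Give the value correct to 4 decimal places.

0.7518

r = Cov(s,t) / (s_s · s_t) = 74.27 / (20.37 × 4.85)
  = 74.27 / 98.7945 ≈ 0.7518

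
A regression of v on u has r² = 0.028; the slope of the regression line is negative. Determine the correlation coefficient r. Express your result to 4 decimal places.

|r| = √0.028 = 0.1673
The association is negative, so r = −0.1673.

-0.1673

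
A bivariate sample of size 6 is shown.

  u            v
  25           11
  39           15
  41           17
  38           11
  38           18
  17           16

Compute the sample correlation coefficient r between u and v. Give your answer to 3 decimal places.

0.185

n = 6, Σu = 198, Σv = 88, Σu² = 7004, Σv² = 1336, Σuv = 2931
nΣuv − ΣuΣv = 17586 − 17424 = 162
nΣu² − (Σu)² = 42024 − 39204 = 2820; nΣv² − (Σv)² = 8016 − 7744 = 272
r = 162 / √(2820 × 272) = 162 / 875.8082 ≈ 0.185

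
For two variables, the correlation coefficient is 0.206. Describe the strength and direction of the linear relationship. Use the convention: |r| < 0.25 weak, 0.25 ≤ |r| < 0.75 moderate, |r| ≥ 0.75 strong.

r = 0.206 > 0 so the relationship is positive.
|r| = 0.206, which falls in the weak range.

weak positive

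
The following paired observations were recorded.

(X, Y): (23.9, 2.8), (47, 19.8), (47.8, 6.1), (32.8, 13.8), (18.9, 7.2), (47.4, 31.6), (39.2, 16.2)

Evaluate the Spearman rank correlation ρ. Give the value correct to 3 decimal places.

0.393

Rank X: 2, 5, 7, 3, 1, 6, 4
Rank Y: 1, 6, 2, 4, 3, 7, 5
d = rank(X) − rank(Y): 1, -1, 5, -1, -2, -1, -1; Σd² = 34
ρ = 1 − 6Σd² / [n(n²−1)] = 1 − 6×34 / (7×48) = 1 − 204/336 ≈ 0.393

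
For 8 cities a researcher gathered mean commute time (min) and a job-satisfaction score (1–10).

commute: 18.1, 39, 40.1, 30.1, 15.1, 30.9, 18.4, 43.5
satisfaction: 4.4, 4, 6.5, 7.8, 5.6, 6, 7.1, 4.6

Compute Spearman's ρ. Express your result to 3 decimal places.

Rank commute: 2, 6, 7, 4, 1, 5, 3, 8
Rank satisfaction: 2, 1, 6, 8, 4, 5, 7, 3
d = rank(commute) − rank(satisfaction): 0, 5, 1, -4, -3, 0, -4, 5; Σd² = 92
ρ = 1 − 6Σd² / [n(n²−1)] = 1 − 6×92 / (8×63) = 1 − 552/504 ≈ -0.095

-0.095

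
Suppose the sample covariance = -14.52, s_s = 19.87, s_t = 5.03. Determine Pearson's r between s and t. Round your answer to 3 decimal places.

-0.145

r = Cov(s,t) / (s_s · s_t) = -14.52 / (19.87 × 5.03)
  = -14.52 / 99.9461 ≈ -0.145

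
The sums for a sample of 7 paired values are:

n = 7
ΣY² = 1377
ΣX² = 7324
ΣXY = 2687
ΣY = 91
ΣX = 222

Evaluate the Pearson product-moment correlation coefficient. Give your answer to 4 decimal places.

r = (nΣXY − ΣXΣY) / √[(nΣX² − (ΣX)²)(nΣY² − (ΣY)²)]
Numerator: 7×2687 − 222×91 = -1393
Denominator: √[(51268 − 49284)(9639 − 8281)] = √[1984 × 1358] = 1641.4238
r = -1393 / 1641.4238 ≈ -0.8487

-0.8487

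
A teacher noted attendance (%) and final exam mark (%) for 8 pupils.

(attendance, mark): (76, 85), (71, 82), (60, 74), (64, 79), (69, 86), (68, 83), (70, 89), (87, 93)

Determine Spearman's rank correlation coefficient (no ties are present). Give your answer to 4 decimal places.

Rank attendance: 7, 6, 1, 2, 4, 3, 5, 8
Rank mark: 5, 3, 1, 2, 6, 4, 7, 8
d = rank(attendance) − rank(mark): 2, 3, 0, 0, -2, -1, -2, 0; Σd² = 22
ρ = 1 − 6Σd² / [n(n²−1)] = 1 − 6×22 / (8×63) = 1 − 132/504 ≈ 0.7381

0.7381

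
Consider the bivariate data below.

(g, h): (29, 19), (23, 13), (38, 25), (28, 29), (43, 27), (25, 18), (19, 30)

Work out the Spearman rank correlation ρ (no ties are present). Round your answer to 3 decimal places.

Rank g: 5, 2, 6, 4, 7, 3, 1
Rank h: 3, 1, 4, 6, 5, 2, 7
d = rank(g) − rank(h): 2, 1, 2, -2, 2, 1, -6; Σd² = 54
ρ = 1 − 6Σd² / [n(n²−1)] = 1 − 6×54 / (7×48) = 1 − 324/336 ≈ 0.036

0.036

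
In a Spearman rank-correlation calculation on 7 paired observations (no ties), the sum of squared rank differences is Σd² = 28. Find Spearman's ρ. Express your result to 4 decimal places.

ρ = 1 − 6Σd² / [n(n²−1)] = 1 − 6×28 / (7×48)
  = 1 − 168/336 = 1 − 0.50000 ≈ 0.5000

0.5000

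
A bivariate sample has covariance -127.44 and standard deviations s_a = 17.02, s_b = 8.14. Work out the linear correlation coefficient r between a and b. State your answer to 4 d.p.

r = Cov(a,b) / (s_a · s_b) = -127.44 / (17.02 × 8.14)
  = -127.44 / 138.5428 ≈ -0.9199

-0.9199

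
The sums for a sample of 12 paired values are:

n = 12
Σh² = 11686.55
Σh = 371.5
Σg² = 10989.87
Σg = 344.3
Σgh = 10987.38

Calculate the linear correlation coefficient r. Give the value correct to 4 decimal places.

0.7233

r = (nΣgh − ΣgΣh) / √[(nΣg² − (Σg)²)(nΣh² − (Σh)²)]
Numerator: 12×10987.38 − 344.3×371.5 = 3941.11
Denominator: √[(131878.44 − 118542.49)(140238.6 − 138012.25)] = √[13335.95 × 2226.35] = 5448.8983
r = 3941.11 / 5448.8983 ≈ 0.7233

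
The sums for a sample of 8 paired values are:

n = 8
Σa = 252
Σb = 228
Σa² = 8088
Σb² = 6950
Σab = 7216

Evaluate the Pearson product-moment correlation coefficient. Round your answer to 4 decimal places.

r = (nΣab − ΣaΣb) / √[(nΣa² − (Σa)²)(nΣb² − (Σb)²)]
Numerator: 8×7216 − 252×228 = 272
Denominator: √[(64704 − 63504)(55600 − 51984)] = √[1200 × 3616] = 2083.0747
r = 272 / 2083.0747 ≈ 0.1306

0.1306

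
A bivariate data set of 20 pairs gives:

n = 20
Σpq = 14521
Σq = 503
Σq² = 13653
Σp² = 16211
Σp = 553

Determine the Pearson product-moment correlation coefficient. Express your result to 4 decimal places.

0.6381

r = (nΣpq − ΣpΣq) / √[(nΣp² − (Σp)²)(nΣq² − (Σq)²)]
Numerator: 20×14521 − 553×503 = 12261
Denominator: √[(324220 − 305809)(273060 − 253009)] = √[18411 × 20051] = 19213.5099
r = 12261 / 19213.5099 ≈ 0.6381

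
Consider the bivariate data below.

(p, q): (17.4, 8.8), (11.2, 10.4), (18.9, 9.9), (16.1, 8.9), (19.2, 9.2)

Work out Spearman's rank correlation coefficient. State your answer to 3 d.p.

Rank p: 3, 1, 4, 2, 5
Rank q: 1, 5, 4, 2, 3
d = rank(p) − rank(q): 2, -4, 0, 0, 2; Σd² = 24
ρ = 1 − 6Σd² / [n(n²−1)] = 1 − 6×24 / (5×24) = 1 − 144/120 ≈ -0.200

-0.200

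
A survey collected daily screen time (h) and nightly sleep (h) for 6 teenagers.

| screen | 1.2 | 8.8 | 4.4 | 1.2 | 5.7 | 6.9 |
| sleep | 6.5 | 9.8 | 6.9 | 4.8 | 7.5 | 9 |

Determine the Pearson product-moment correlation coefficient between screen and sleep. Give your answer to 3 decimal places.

0.936

n = 6, Σx = 28.2, Σy = 44.5, Σx² = 179.78, Σy² = 346.19, Σxy = 235.01
nΣxy − ΣxΣy = 1410.06 − 1254.9 = 155.16
nΣx² − (Σx)² = 1078.68 − 795.24 = 283.44; nΣy² − (Σy)² = 2077.14 − 1980.25 = 96.89
r = 155.16 / √(283.44 × 96.89) = 155.16 / 165.7181 ≈ 0.936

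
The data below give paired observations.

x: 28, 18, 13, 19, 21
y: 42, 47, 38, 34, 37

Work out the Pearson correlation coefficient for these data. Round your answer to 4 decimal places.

0.1696

n = 5, Σx = 99, Σy = 198, Σx² = 2079, Σy² = 7942, Σxy = 3939
nΣxy − ΣxΣy = 19695 − 19602 = 93
nΣx² − (Σx)² = 10395 − 9801 = 594; nΣy² − (Σy)² = 39710 − 39204 = 506
r = 93 / √(594 × 506) = 93 / 548.2372 ≈ 0.1696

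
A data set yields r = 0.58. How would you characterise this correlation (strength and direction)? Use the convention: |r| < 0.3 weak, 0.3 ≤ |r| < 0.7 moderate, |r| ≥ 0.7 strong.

moderate positive

r = 0.58 > 0 so the relationship is positive.
|r| = 0.58, which falls in the moderate range.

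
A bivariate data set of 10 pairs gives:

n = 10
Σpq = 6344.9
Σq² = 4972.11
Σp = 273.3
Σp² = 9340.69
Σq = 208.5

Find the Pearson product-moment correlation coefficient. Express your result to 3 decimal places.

r = (nΣpq − ΣpΣq) / √[(nΣp² − (Σp)²)(nΣq² − (Σq)²)]
Numerator: 10×6344.9 − 273.3×208.5 = 6465.95
Denominator: √[(93406.9 − 74692.89)(49721.1 − 43472.25)] = √[18714.01 × 6248.85] = 10813.9281
r = 6465.95 / 10813.9281 ≈ 0.598

0.598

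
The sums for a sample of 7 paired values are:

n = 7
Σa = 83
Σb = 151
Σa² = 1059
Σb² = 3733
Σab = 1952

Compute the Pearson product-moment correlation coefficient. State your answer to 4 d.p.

0.8562

r = (nΣab − ΣaΣb) / √[(nΣa² − (Σa)²)(nΣb² − (Σb)²)]
Numerator: 7×1952 − 83×151 = 1131
Denominator: √[(7413 − 6889)(26131 − 22801)] = √[524 × 3330] = 1320.9542
r = 1131 / 1320.9542 ≈ 0.8562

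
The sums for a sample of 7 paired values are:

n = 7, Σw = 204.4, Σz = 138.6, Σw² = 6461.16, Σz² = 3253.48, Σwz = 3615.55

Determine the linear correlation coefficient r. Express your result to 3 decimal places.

-0.862

r = (nΣwz − ΣwΣz) / √[(nΣw² − (Σw)²)(nΣz² − (Σz)²)]
Numerator: 7×3615.55 − 204.4×138.6 = -3020.99
Denominator: √[(45228.12 − 41779.36)(22774.36 − 19209.96)] = √[3448.76 × 3564.4] = 3506.1033
r = -3020.99 / 3506.1033 ≈ -0.862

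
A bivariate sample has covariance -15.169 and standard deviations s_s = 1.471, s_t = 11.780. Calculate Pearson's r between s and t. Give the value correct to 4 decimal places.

-0.8754

r = Cov(s,t) / (s_s · s_t) = -15.169 / (1.471 × 11.780)
  = -15.169 / 17.3284 ≈ -0.8754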